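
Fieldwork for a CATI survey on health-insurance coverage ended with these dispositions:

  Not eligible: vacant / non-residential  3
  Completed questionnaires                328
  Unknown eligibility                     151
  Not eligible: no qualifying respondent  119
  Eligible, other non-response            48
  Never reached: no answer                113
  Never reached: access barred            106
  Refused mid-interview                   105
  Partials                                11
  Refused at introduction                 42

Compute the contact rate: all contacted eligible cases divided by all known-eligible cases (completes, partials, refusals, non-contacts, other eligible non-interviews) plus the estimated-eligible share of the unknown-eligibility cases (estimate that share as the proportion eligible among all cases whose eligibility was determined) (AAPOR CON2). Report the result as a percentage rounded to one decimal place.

Refusal or break-off = 42 + 105 = 147
Never reached = 113 + 106 = 219
Out of scope = 119 + 3 = 122
Numerator → 328 + 11 + 147 + 48 = 534
Determined eligible → 328 + 11 + 147 + 219 + 48 = 753
e = 753 / (753 + 122) = 753 / 875 = 0.8606
Eligible share of unknowns → 0.8606 × 151 = 129.95
Denominator → 753 + 129.95 = 882.95
CON2 = 534 / 882.95 = 0.6048

60.5%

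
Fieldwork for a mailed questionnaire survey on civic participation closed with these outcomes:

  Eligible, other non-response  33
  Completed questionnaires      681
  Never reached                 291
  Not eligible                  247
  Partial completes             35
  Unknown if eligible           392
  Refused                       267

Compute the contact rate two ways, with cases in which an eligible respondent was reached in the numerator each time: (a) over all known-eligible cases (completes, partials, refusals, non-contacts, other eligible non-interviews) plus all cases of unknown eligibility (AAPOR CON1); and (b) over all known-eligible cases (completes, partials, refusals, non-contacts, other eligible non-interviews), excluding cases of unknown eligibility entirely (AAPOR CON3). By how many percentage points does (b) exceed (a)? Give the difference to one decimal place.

Numerator = 681 + 35 + 267 + 33 = 1016
Denom = 681 + 35 + 267 + 291 + 33 + 392 = 1699
CON1 = 1016 / 1699 = 0.5980
Denom = 681 + 35 + 267 + 291 + 33 = 1307
CON3 = 1016 / 1307 = 0.7774
Difference = 77.74 − 59.80 = 17.94 percentage points

17.9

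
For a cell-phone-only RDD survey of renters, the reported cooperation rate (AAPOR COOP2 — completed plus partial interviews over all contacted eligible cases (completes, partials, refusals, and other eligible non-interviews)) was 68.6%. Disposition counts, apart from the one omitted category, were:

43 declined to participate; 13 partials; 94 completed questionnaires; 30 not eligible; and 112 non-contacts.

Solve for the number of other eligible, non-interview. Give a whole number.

6

Num = 94 + 13 = 107
COOP2 = 107 / D = 0.686
D = 107 / 0.686 = 156.0
Remaining denominator categories sum to 150
other eligible, non-interview = 156.0 − 150 ≈ 6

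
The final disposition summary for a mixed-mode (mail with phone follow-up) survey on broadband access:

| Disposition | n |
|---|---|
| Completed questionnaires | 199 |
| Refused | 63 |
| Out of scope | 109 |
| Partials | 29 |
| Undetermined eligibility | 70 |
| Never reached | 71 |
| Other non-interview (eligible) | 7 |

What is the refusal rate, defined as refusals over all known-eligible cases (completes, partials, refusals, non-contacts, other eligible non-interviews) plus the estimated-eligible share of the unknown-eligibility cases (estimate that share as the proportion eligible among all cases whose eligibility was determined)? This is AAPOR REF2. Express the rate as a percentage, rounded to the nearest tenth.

14.9%

Top = 63
Eligible (known) = 199 + 29 + 63 + 71 + 7 = 369
e = 369 / (369 + 109) = 369 / 478 = 0.7720
Estimated eligible among unknowns = 0.7720 × 70 = 54.04
Denom = 369 + 54.04 = 423.04
REF2 = 63 / 423.04 = 0.1489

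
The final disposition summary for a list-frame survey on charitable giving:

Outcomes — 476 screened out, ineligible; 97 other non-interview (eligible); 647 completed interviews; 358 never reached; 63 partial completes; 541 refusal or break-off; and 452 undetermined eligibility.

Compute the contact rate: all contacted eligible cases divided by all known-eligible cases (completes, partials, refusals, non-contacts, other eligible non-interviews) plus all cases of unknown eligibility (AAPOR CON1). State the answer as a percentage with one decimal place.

62.5%

Numerator: 647 + 63 + 541 + 97 = 1348
Denominator: 647 + 63 + 541 + 358 + 97 + 452 = 2158
CON1 = 1348 / 2158 = 0.6247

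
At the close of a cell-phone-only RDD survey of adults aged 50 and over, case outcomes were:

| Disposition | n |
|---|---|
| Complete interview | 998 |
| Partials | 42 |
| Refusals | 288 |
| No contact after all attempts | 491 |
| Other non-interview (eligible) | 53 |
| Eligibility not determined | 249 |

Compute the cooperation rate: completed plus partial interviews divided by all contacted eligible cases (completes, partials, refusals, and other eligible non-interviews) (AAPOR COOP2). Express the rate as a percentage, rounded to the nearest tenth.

Top: 998 + 42 = 1040
Denominator: 998 + 42 + 288 + 53 = 1381
COOP2 = 1040 / 1381 = 0.7531

75.3%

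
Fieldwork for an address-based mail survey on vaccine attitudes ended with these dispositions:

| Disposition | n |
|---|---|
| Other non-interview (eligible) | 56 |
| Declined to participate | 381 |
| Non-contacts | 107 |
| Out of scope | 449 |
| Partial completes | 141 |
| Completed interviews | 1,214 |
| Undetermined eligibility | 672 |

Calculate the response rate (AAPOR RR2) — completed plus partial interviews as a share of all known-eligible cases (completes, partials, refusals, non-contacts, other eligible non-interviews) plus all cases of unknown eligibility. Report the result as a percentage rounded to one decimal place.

52.7%

Numerator = 1214 + 141 = 1355
Base = 1214 + 141 + 381 + 107 + 56 + 672 = 2571
RR2 = 1355 / 2571 = 0.5270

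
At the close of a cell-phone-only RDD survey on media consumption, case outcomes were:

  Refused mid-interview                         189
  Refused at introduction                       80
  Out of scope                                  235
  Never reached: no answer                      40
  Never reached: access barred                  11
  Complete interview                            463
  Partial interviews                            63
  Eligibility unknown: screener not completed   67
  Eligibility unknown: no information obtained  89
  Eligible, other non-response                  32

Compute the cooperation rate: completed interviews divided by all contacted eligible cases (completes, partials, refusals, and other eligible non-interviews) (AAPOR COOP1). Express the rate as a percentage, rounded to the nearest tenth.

56.0%

Refusals = 80 + 189 = 269
Non-contacts = 40 + 11 = 51
Unknown if eligible = 67 + 89 = 156
Num = 463
Denominator = 463 + 63 + 269 + 32 = 827
COOP1 = 463 / 827 = 0.5599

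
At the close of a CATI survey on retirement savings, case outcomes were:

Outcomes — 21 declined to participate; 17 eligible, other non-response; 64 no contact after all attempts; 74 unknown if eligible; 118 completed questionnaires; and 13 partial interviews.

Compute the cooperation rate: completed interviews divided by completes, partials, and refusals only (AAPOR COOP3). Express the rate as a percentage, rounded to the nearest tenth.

Numerator → 118
Denom → 118 + 13 + 21 = 152
COOP3 = 118 / 152 = 0.7763

77.6%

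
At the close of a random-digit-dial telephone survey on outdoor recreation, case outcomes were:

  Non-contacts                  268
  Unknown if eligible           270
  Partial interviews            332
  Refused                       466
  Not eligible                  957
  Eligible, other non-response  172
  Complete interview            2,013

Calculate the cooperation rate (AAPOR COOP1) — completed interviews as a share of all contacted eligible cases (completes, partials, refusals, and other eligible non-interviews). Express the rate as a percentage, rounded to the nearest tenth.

67.5%

Num = 2013
Denominator = 2013 + 332 + 466 + 172 = 2983
COOP1 = 2013 / 2983 = 0.6748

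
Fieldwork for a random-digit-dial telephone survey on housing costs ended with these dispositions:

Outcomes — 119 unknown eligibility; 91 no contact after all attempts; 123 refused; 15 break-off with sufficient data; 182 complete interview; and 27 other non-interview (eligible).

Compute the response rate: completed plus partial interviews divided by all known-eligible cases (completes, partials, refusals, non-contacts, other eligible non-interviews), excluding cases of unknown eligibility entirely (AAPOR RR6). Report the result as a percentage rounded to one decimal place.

Numerator = 182 + 15 = 197
Base = 182 + 15 + 123 + 91 + 27 = 438
RR6 = 197 / 438 = 0.4498

45.0%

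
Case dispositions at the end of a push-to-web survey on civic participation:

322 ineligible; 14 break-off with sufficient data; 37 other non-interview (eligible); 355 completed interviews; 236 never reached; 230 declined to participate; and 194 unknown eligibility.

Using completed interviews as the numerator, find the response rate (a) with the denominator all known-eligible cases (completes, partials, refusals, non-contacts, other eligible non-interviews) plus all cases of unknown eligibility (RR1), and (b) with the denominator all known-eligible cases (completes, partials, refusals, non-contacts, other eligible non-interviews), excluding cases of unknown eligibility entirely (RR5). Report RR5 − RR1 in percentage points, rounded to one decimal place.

Numerator = 355
Base = 355 + 14 + 230 + 236 + 37 + 194 = 1066
RR1 = 355 / 1066 = 0.3330
Base = 355 + 14 + 230 + 236 + 37 = 872
RR5 = 355 / 872 = 0.4071
Difference = 40.71 − 33.30 = 7.41 percentage points

7.4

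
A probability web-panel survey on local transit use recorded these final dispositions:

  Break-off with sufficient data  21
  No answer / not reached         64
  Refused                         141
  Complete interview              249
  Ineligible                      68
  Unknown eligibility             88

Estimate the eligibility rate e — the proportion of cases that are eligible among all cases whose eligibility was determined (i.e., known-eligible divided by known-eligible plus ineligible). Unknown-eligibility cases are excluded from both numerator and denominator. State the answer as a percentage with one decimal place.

87.5%

Known eligible = 249 + 21 + 141 + 64 = 475
e = 475 / (475 + 68) = 475 / 543 = 0.8748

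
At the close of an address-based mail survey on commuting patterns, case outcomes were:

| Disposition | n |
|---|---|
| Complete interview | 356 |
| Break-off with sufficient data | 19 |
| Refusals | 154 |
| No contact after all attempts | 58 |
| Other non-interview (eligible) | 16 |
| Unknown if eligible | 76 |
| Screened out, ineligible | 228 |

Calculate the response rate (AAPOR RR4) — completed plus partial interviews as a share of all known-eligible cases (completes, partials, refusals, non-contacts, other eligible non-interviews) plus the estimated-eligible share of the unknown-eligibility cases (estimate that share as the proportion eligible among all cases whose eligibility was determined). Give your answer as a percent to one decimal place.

57.0%

Num = 356 + 19 = 375
Known eligible = 356 + 19 + 154 + 58 + 16 = 603
e = 603 / (603 + 228) = 603 / 831 = 0.7256
Estimated eligible among unknowns = 0.7256 × 76 = 55.15
Base = 603 + 55.15 = 658.15
RR4 = 375 / 658.15 = 0.5698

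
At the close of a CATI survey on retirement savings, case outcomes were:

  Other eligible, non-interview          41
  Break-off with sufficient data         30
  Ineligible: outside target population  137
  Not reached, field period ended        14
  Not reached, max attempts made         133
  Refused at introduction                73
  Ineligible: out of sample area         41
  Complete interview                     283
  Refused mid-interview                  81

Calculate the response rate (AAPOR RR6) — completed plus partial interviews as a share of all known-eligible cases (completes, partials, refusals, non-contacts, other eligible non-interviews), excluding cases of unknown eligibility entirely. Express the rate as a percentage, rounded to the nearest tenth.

47.8%

Declined to participate = 73 + 81 = 154
No answer / not reached = 14 + 133 = 147
Screened out, ineligible = 137 + 41 = 178
Top → 283 + 30 = 313
Denom → 283 + 30 + 154 + 147 + 41 = 655
RR6 = 313 / 655 = 0.4779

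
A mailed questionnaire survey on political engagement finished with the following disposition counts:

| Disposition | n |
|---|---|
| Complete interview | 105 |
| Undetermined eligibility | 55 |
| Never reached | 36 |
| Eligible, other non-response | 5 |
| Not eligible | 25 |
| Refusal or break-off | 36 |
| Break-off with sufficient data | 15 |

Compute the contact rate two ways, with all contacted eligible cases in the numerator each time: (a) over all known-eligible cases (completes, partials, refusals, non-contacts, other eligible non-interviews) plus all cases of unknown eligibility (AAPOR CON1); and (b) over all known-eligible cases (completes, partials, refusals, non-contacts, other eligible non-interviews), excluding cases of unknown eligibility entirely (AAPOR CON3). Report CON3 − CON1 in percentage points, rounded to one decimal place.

Num → 105 + 15 + 36 + 5 = 161
Base → 105 + 15 + 36 + 36 + 5 + 55 = 252
CON1 = 161 / 252 = 0.6389
Base → 105 + 15 + 36 + 36 + 5 = 197
CON3 = 161 / 197 = 0.8173
Difference = 81.73 − 63.89 = 17.84 percentage points

17.8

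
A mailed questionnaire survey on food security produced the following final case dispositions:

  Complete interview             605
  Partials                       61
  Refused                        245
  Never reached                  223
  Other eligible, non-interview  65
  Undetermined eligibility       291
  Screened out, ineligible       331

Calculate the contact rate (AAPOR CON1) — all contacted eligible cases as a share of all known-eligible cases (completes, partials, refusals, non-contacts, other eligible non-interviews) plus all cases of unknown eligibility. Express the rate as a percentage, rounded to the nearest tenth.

Num: 605 + 61 + 245 + 65 = 976
Denominator: 605 + 61 + 245 + 223 + 65 + 291 = 1490
CON1 = 976 / 1490 = 0.6550

65.5%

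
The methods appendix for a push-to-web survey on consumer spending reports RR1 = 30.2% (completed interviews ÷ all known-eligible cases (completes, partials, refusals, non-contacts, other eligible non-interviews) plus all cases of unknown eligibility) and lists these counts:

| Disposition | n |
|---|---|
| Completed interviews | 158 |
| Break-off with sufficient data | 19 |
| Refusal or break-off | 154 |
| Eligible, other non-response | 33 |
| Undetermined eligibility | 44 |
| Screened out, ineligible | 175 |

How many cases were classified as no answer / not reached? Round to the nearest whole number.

115

RR1 = 158 / D = 0.302
D = 158 / 0.302 = 523.2
Remaining denominator categories sum to 408
no answer / not reached = 523.2 − 408 ≈ 115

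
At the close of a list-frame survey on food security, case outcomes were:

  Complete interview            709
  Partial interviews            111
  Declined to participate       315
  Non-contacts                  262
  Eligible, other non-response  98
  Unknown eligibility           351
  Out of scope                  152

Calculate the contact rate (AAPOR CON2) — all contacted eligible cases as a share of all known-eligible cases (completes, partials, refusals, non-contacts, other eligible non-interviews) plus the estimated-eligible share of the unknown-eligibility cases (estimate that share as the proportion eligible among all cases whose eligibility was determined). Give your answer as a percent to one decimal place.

Numerator → 709 + 111 + 315 + 98 = 1233
Known eligible → 709 + 111 + 315 + 262 + 98 = 1495
e = 1495 / (1495 + 152) = 1495 / 1647 = 0.9077
Eligible share of unknowns → 0.9077 × 351 = 318.60
Base → 1495 + 318.60 = 1813.60
CON2 = 1233 / 1813.60 = 0.6799

68.0%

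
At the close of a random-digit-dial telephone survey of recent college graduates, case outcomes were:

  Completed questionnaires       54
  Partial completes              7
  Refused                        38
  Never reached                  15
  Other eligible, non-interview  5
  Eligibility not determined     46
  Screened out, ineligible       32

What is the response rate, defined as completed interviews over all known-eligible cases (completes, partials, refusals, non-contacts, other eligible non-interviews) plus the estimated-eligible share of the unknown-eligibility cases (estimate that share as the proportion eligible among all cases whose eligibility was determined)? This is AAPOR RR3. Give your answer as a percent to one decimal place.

Top → 54
Determined eligible → 54 + 7 + 38 + 15 + 5 = 119
e = 119 / (119 + 32) = 119 / 151 = 0.7881
e × U → 0.7881 × 46 = 36.25
Denominator → 119 + 36.25 = 155.25
RR3 = 54 / 155.25 = 0.3478

34.8%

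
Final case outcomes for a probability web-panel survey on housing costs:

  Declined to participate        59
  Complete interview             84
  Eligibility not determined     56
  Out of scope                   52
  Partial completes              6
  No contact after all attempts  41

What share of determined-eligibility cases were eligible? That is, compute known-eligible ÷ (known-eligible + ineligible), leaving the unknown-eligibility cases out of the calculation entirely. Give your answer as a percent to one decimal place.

78.5%

Known eligible → 84 + 6 + 59 + 41 = 190
e = 190 / (190 + 52) = 190 / 242 = 0.7851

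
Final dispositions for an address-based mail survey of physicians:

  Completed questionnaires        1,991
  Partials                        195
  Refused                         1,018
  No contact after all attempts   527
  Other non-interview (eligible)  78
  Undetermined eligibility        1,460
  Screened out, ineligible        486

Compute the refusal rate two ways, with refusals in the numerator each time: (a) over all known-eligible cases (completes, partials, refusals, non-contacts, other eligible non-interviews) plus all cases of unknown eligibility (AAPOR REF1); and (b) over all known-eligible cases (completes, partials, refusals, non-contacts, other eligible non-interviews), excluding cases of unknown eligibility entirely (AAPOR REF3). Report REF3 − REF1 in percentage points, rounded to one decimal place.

Num → 1018
Denom → 1991 + 195 + 1018 + 527 + 78 + 1460 = 5269
REF1 = 1018 / 5269 = 0.1932
Denom → 1991 + 195 + 1018 + 527 + 78 = 3809
REF3 = 1018 / 3809 = 0.2673
Difference = 26.73 − 19.32 = 7.41 percentage points

7.4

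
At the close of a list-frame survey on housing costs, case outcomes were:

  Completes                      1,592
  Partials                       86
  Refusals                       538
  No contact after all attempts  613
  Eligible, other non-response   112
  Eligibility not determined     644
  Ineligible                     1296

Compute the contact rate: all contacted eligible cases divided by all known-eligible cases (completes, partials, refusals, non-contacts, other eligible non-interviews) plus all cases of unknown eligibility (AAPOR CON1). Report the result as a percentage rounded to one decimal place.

64.9%

Num → 1592 + 86 + 538 + 112 = 2328
Denominator → 1592 + 86 + 538 + 613 + 112 + 644 = 3585
CON1 = 2328 / 3585 = 0.6494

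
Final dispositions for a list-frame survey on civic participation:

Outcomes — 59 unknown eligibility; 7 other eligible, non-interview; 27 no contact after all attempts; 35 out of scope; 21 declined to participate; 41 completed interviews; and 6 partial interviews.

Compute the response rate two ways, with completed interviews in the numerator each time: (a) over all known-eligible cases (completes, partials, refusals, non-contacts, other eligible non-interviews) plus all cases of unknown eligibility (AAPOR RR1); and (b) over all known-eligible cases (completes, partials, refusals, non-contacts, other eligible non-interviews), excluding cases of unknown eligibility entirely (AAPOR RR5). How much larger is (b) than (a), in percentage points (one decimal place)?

14.7

Numerator: 41
Denom: 41 + 6 + 21 + 27 + 7 + 59 = 161
RR1 = 41 / 161 = 0.2547
Denom: 41 + 6 + 21 + 27 + 7 = 102
RR5 = 41 / 102 = 0.4020
Difference = 40.20 − 25.47 = 14.73 percentage points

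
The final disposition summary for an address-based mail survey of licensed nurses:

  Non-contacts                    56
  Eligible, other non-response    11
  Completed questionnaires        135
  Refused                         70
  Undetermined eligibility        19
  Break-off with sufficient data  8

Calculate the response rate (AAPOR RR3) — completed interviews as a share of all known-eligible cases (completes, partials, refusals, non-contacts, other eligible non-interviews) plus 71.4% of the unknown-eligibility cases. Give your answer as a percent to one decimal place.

Num → 135
Eligible (known) → 135 + 8 + 70 + 56 + 11 = 280
Eligible share of unknowns → 0.7140 × 19 = 13.57
Denominator → 280 + 13.57 = 293.57
RR3 = 135 / 293.57 = 0.4599

46.0%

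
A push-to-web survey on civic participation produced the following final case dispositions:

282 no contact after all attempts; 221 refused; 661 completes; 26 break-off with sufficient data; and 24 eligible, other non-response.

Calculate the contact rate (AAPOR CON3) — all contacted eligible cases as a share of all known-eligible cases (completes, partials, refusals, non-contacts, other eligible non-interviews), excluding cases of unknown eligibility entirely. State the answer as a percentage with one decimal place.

Num = 661 + 26 + 221 + 24 = 932
Denominator = 661 + 26 + 221 + 282 + 24 = 1214
CON3 = 932 / 1214 = 0.7677

76.8%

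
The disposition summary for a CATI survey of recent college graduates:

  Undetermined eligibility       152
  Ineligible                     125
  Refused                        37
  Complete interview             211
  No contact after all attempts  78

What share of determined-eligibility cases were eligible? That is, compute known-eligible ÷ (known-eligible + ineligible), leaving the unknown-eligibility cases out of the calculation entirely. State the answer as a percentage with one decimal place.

Eligible (known) = 211 + 37 + 78 = 326
e = 326 / (326 + 125) = 326 / 451 = 0.7228

72.3%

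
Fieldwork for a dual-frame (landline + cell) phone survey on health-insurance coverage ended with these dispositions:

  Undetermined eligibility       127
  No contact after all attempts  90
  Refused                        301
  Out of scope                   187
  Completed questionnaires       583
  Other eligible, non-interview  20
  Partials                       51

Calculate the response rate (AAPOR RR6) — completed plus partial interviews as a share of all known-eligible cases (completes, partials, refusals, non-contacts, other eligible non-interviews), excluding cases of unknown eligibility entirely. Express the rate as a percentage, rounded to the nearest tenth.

Numerator = 583 + 51 = 634
Denom = 583 + 51 + 301 + 90 + 20 = 1045
RR6 = 634 / 1045 = 0.6067

60.7%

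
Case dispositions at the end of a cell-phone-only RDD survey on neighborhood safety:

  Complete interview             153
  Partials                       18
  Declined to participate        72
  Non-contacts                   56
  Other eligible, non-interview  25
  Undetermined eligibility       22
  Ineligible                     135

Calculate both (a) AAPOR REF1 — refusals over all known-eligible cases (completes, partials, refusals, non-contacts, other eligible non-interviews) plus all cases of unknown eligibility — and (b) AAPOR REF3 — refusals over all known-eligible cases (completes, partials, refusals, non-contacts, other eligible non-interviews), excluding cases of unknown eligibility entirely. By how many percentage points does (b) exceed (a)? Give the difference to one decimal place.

1.4

Numerator: 72
Denominator: 153 + 18 + 72 + 56 + 25 + 22 = 346
REF1 = 72 / 346 = 0.2081
Denominator: 153 + 18 + 72 + 56 + 25 = 324
REF3 = 72 / 324 = 0.2222
Difference = 22.22 − 20.81 = 1.41 percentage points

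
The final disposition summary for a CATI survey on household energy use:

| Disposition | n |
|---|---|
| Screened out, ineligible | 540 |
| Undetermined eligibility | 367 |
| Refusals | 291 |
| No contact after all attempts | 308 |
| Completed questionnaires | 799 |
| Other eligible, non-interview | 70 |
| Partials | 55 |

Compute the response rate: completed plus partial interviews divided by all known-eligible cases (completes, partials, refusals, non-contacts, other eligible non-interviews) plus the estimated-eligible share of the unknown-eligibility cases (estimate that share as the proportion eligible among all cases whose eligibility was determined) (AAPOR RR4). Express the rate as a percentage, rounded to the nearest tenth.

Top → 799 + 55 = 854
Eligible (known) → 799 + 55 + 291 + 308 + 70 = 1523
e = 1523 / (1523 + 540) = 1523 / 2063 = 0.7382
Eligible share of unknowns → 0.7382 × 367 = 270.92
Denom → 1523 + 270.92 = 1793.92
RR4 = 854 / 1793.92 = 0.4761

47.6%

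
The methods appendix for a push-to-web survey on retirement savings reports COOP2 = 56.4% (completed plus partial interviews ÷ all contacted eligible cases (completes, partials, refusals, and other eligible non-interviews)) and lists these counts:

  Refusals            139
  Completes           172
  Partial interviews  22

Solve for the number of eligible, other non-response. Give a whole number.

Top → 172 + 22 = 194
COOP2 = 194 / D = 0.564
D = 194 / 0.564 = 344.0
Rest of base = 333
eligible, other non-response = 344.0 − 333 ≈ 11

11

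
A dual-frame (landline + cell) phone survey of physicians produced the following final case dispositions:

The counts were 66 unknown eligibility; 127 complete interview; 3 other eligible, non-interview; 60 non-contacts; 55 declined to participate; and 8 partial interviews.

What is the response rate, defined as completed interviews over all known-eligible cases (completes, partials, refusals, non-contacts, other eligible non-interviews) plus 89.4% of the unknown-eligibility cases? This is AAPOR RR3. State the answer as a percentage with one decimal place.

Numerator = 127
Determined eligible = 127 + 8 + 55 + 60 + 3 = 253
e × U = 0.8940 × 66 = 59.00
Denominator = 253 + 59.00 = 312.00
RR3 = 127 / 312.00 = 0.4071

40.7%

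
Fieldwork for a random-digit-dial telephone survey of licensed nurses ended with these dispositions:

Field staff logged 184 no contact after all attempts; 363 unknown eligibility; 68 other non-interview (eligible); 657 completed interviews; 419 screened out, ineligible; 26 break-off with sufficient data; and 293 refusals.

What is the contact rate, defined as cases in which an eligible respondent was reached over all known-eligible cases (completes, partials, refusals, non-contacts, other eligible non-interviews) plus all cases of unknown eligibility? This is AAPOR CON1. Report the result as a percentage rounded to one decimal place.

Num = 657 + 26 + 293 + 68 = 1044
Denominator = 657 + 26 + 293 + 184 + 68 + 363 = 1591
CON1 = 1044 / 1591 = 0.6562

65.6%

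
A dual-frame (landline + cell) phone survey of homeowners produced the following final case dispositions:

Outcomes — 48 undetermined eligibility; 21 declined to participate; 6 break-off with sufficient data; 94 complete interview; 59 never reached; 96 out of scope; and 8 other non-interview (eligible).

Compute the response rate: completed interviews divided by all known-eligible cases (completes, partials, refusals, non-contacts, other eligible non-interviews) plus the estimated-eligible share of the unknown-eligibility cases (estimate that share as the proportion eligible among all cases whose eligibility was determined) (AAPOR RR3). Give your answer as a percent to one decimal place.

Top = 94
Eligible (known) = 94 + 6 + 21 + 59 + 8 = 188
e = 188 / (188 + 96) = 188 / 284 = 0.6620
Eligible share of unknowns = 0.6620 × 48 = 31.78
Denominator = 188 + 31.78 = 219.78
RR3 = 94 / 219.78 = 0.4277

42.8%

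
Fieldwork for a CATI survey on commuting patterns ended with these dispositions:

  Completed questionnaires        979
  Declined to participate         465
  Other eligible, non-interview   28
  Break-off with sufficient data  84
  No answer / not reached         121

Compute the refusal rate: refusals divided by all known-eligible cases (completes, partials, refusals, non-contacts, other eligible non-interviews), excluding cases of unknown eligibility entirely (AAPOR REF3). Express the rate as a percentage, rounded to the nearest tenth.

27.7%

Numerator: 465
Denom: 979 + 84 + 465 + 121 + 28 = 1677
REF3 = 465 / 1677 = 0.2773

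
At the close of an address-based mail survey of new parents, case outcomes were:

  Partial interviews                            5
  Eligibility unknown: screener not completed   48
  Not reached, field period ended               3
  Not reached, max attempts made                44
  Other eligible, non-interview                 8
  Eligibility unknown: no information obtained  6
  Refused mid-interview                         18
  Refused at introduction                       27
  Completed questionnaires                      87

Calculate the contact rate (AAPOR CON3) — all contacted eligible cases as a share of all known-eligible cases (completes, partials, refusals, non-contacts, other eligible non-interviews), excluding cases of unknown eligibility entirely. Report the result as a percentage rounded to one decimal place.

75.5%

Refused = 27 + 18 = 45
No contact after all attempts = 3 + 44 = 47
Undetermined eligibility = 48 + 6 = 54
Numerator → 87 + 5 + 45 + 8 = 145
Base → 87 + 5 + 45 + 47 + 8 = 192
CON3 = 145 / 192 = 0.7552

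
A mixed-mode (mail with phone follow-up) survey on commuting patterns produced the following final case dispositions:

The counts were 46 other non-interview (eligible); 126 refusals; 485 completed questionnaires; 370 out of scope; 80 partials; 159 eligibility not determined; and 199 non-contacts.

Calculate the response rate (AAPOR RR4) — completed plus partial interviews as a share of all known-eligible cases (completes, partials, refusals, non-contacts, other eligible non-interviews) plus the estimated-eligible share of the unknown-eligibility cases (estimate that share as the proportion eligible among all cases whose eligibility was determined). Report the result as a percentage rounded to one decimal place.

53.8%

Numerator → 485 + 80 = 565
Known eligible → 485 + 80 + 126 + 199 + 46 = 936
e = 936 / (936 + 370) = 936 / 1306 = 0.7167
Estimated eligible among unknowns → 0.7167 × 159 = 113.96
Denom → 936 + 113.96 = 1049.96
RR4 = 565 / 1049.96 = 0.5381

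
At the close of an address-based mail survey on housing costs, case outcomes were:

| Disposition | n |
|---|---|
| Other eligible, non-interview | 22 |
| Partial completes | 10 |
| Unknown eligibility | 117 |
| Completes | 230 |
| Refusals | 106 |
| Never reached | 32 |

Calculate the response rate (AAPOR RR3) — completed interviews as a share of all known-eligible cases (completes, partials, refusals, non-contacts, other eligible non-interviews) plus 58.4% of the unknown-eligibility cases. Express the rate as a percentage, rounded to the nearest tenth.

49.1%

Num = 230
Known eligible = 230 + 10 + 106 + 32 + 22 = 400
e × U = 0.5840 × 117 = 68.33
Denom = 400 + 68.33 = 468.33
RR3 = 230 / 468.33 = 0.4911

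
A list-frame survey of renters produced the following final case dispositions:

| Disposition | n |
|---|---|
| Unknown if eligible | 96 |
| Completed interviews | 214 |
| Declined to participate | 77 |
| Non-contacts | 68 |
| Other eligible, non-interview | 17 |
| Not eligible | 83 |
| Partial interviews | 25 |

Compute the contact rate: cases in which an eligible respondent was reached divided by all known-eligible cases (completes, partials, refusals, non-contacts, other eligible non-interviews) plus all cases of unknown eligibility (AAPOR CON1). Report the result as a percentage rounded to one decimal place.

Num: 214 + 25 + 77 + 17 = 333
Denom: 214 + 25 + 77 + 68 + 17 + 96 = 497
CON1 = 333 / 497 = 0.6700

67.0%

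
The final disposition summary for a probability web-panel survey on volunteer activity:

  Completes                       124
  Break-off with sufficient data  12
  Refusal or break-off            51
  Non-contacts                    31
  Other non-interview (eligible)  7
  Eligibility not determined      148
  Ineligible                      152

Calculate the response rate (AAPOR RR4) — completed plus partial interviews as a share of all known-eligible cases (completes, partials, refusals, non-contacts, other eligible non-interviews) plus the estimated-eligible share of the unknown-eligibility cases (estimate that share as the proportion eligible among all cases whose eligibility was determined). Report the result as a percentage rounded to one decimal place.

43.4%

Top = 124 + 12 = 136
Known eligible = 124 + 12 + 51 + 31 + 7 = 225
e = 225 / (225 + 152) = 225 / 377 = 0.5968
e × U = 0.5968 × 148 = 88.33
Base = 225 + 88.33 = 313.33
RR4 = 136 / 313.33 = 0.4340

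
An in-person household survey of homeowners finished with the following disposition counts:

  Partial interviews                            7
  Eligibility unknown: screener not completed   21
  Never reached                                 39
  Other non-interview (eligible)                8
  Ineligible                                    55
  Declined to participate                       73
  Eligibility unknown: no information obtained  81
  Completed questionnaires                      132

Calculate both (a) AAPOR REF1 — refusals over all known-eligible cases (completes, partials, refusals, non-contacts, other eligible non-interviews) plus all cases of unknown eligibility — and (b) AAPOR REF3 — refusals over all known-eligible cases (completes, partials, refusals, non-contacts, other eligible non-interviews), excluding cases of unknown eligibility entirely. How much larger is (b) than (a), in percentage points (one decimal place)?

Undetermined eligibility = 21 + 81 = 102
Num = 73
Base = 132 + 7 + 73 + 39 + 8 + 102 = 361
REF1 = 73 / 361 = 0.2022
Base = 132 + 7 + 73 + 39 + 8 = 259
REF3 = 73 / 259 = 0.2819
Difference = 28.19 − 20.22 = 7.97 percentage points

8.0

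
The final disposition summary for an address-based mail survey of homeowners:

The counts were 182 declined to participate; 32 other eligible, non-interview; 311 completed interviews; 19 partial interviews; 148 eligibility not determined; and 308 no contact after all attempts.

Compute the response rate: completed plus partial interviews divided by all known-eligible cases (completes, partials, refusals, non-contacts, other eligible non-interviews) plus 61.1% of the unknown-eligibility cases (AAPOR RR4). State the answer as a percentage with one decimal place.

Top = 311 + 19 = 330
Known eligible = 311 + 19 + 182 + 308 + 32 = 852
Estimated eligible among unknowns = 0.6110 × 148 = 90.43
Base = 852 + 90.43 = 942.43
RR4 = 330 / 942.43 = 0.3502

35.0%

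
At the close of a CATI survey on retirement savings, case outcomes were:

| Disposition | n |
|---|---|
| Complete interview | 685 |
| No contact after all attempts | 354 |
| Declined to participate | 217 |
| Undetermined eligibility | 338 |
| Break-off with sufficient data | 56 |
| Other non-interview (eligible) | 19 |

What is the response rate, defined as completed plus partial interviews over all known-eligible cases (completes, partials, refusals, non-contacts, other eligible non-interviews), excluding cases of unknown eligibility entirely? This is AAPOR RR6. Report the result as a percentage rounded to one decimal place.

55.7%

Num → 685 + 56 = 741
Denom → 685 + 56 + 217 + 354 + 19 = 1331
RR6 = 741 / 1331 = 0.5567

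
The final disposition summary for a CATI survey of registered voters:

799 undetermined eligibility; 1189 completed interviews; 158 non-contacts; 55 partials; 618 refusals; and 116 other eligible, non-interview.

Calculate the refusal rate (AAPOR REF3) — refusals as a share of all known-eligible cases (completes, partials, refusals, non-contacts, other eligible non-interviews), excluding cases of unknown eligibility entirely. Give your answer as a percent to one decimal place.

Num → 618
Denom → 1189 + 55 + 618 + 158 + 116 = 2136
REF3 = 618 / 2136 = 0.2893

28.9%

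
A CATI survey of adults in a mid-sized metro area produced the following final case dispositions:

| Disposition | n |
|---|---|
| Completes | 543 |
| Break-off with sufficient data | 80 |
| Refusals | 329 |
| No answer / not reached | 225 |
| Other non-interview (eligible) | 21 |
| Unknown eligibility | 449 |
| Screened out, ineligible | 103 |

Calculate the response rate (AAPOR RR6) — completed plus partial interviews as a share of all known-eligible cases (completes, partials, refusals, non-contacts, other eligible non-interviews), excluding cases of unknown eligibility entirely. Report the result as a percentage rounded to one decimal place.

52.0%

Num → 543 + 80 = 623
Base → 543 + 80 + 329 + 225 + 21 = 1198
RR6 = 623 / 1198 = 0.5200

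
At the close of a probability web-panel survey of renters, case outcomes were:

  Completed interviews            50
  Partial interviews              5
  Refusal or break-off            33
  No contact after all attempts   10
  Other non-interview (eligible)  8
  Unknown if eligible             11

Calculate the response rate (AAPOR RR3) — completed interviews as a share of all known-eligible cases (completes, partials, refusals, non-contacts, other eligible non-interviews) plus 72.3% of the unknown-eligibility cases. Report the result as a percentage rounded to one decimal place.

Numerator = 50
Eligible (known) = 50 + 5 + 33 + 10 + 8 = 106
Estimated eligible among unknowns = 0.7230 × 11 = 7.95
Denominator = 106 + 7.95 = 113.95
RR3 = 50 / 113.95 = 0.4388

43.9%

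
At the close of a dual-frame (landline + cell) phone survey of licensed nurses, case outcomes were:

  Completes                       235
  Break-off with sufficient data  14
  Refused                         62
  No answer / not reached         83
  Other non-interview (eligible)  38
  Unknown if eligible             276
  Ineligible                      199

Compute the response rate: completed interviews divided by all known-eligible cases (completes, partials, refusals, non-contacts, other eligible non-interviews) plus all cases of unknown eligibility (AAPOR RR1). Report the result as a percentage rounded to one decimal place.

33.2%

Numerator: 235
Denom: 235 + 14 + 62 + 83 + 38 + 276 = 708
RR1 = 235 / 708 = 0.3319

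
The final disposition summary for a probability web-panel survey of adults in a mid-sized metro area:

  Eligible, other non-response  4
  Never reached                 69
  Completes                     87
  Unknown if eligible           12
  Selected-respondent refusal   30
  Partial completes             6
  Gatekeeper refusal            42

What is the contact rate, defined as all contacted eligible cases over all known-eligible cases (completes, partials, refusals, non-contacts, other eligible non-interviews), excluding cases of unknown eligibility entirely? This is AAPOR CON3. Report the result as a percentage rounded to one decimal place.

71.0%

Refused = 42 + 30 = 72
Top = 87 + 6 + 72 + 4 = 169
Denom = 87 + 6 + 72 + 69 + 4 = 238
CON3 = 169 / 238 = 0.7101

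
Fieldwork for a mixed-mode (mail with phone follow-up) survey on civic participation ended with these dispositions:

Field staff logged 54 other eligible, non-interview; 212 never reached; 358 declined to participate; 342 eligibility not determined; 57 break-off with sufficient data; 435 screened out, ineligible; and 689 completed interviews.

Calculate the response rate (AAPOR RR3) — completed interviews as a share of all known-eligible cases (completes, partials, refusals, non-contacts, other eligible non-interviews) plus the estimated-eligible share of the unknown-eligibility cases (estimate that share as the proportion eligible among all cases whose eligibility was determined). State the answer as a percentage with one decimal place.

Top → 689
Determined eligible → 689 + 57 + 358 + 212 + 54 = 1370
e = 1370 / (1370 + 435) = 1370 / 1805 = 0.7590
Eligible share of unknowns → 0.7590 × 342 = 259.58
Denominator → 1370 + 259.58 = 1629.58
RR3 = 689 / 1629.58 = 0.4228

42.3%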